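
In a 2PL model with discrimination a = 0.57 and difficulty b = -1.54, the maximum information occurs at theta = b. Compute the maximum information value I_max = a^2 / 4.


For 2PL, max info at theta = b = -1.54
I_max = a^2 / 4 = 0.57^2 / 4
= 0.3249 / 4
I_max = 0.0812

0.0812


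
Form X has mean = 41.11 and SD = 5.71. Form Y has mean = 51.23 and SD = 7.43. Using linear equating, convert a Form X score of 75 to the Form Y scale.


slope = SD_Y / SD_X = 7.43 / 5.71 ~ 1.3012
intercept = mean_Y - slope * mean_X = 51.23 - (7.43 / 5.71) * 41.11 ~ -2.2634
Y = slope * X + intercept. To avoid rounding drift from the rounded slope/intercept, evaluate the equivalent form Y = mean_Y + SD_Y * (X - mean_X) / SD_X at full precision:
Y = 51.23 + 7.43 * (75 - 41.11) / 5.71
Y = 51.23 + 7.43 * 33.89 / 5.71
Y = 51.23 + 251.8027 / 5.71
Y = 51.23 + 44.0985
Y = 95.3285

95.3285


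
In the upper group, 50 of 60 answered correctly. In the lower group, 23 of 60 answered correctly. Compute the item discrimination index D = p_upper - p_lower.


p_upper = 50/60 = 0.8333
p_lower = 23/60 = 0.3833
D = 0.8333 - 0.3833 = 0.45

0.45


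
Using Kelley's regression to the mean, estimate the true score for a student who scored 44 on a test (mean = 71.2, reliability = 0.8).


T_est = rxx * X + (1 - rxx) * mean
T_est = 0.8 * 44 + 0.2 * 71.2
T_est = 35.2 + 14.24
T_est = 49.44

49.44


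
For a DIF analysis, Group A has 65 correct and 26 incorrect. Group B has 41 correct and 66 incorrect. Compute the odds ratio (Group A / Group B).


Odds_A = 65/26 = 2.5
Odds_B = 41/66 = 0.6212
OR = Odds_A / Odds_B = 2.5 / 0.6212
Exactly, OR = (65 * 66) / (26 * 41) = 4290 / 1066
OR = 4.0244

4.0244


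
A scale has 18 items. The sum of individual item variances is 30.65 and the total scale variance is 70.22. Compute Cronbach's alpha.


alpha = (k/(k-1)) * (1 - sum(si^2)/s_total^2)
= (18/17) * (1 - 30.65/70.22)
alpha = 0.5967

0.5967


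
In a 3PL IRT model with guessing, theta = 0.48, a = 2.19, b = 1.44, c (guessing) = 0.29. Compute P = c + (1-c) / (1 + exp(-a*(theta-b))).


logit = 2.19*(0.48 - 1.44) = -2.1024
P* = 1/(1 + exp(--2.1024)) = 0.1089
P = 0.29 + (1 - 0.29) * 0.1089
P = 0.3673

0.3673


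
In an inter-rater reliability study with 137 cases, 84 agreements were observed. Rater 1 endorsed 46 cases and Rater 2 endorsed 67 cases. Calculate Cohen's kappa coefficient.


P_o = 84/137 = 0.613139
P_e = (46*67 + 91*70) / 18769 = 0.503596
kappa = (P_o - P_e) / (1 - P_e)
kappa = (0.613139 - 0.503596) / (1 - 0.503596)
kappa = 0.2207

0.2207


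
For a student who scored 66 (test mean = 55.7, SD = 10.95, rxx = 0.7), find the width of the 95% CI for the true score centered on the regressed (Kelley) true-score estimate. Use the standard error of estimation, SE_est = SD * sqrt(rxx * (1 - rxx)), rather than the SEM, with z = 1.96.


True score estimate = 0.7*66 + 0.3*55.7 = 62.91
SE_est = SD * sqrt(rxx * (1 - rxx)) = 10.95 * sqrt(0.7 * 0.3) = 10.95 * sqrt(0.21) = 5.01792
CI = T_est +/- z * SE_est, so width = 2 * z * SE_est = 2 * 1.96 * 5.01792
Width = 19.6702

19.6702


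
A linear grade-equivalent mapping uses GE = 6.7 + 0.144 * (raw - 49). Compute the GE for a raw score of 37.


raw - median = 37 - 49 = -12
slope * diff = 0.144 * -12 = -1.728
GE = 6.7 + -1.728
GE = 4.972

4.972


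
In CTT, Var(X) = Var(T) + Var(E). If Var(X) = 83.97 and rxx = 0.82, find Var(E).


var_true = rxx * var_obs = 0.82 * 83.97 = 68.8554
var_error = var_obs - var_true
var_error = 83.97 - 68.8554
var_error = 15.1146

15.1146


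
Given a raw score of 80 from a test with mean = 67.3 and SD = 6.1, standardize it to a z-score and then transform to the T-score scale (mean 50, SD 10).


z = (X - mean) / SD = (80 - 67.3) / 6.1
z = 12.7 / 6.1
z = 2.082
T-score = T = 50 + 10z
Carry z at full precision (z = 12.7 / 6.1) into the conversion:
T-score = 50 + 10 * (12.7 / 6.1) = 50 + 127 / 6.1
T-score = 50 + 20.8197
T-score = 70.8197

70.8197


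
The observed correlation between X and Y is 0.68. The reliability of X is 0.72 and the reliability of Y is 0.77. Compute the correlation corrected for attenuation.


r_corrected = rxy / sqrt(rxx * ryy)
= 0.68 / sqrt(0.72 * 0.77)
= 0.68 / sqrt(0.5544)
= 0.68 / 0.74458
r_corrected = 0.9133

0.9133


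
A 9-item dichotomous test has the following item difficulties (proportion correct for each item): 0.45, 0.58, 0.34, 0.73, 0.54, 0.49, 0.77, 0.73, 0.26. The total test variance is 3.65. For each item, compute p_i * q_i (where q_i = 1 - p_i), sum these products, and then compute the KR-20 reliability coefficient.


For each item, compute p_i * q_i:
  Item 1: 0.45 * 0.55 = 0.2475
  Item 2: 0.58 * 0.42 = 0.2436
  Item 3: 0.34 * 0.66 = 0.2244
  Item 4: 0.73 * 0.27 = 0.1971
  Item 5: 0.54 * 0.46 = 0.2484
  Item 6: 0.49 * 0.51 = 0.2499
  Item 7: 0.77 * 0.23 = 0.1771
  Item 8: 0.73 * 0.27 = 0.1971
  Item 9: 0.26 * 0.74 = 0.1924
Sum(p_i * q_i) = 0.2475 + 0.2436 + 0.2244 + 0.1971 + 0.2484 + 0.2499 + 0.1771 + 0.1971 + 0.1924 = 1.9775
KR-20 = (k/(k-1)) * (1 - Sum(p_i*q_i) / Var_total)
= (9/8) * (1 - 1.9775/3.65)
= 1.125 * 0.4582
KR-20 = 0.5155

0.5155


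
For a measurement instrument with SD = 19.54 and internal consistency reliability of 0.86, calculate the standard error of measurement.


SEM = SD * sqrt(1 - rxx)
SEM = 19.54 * sqrt(1 - 0.86)
SEM = 19.54 * sqrt(0.14) = 19.54 * 0.374166
SEM = 7.3112

7.3112


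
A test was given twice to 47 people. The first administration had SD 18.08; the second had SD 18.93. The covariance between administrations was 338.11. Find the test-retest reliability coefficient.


r = cov(X,Y) / (SD_X * SD_Y)
r = 338.11 / (18.08 * 18.93)
r = 338.11 / 342.2544
r = 0.9879

0.9879


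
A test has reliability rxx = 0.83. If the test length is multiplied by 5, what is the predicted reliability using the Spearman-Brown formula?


r_new = (n * rxx) / (1 + (n-1) * rxx)
r_new = (5 * 0.83) / (1 + 4 * 0.83)
r_new = 4.15 / 4.32
r_new = 0.9606

0.9606


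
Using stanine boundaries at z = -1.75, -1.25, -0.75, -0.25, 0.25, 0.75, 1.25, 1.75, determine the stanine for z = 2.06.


Stanine boundaries: [-1.75, -1.25, -0.75, -0.25, 0.25, 0.75, 1.25, 1.75]
z = 2.06
Check each boundary:
  z >= -1.75 -> could be stanine 2
  z >= -1.25 -> could be stanine 3
  z >= -0.75 -> could be stanine 4
  z >= -0.25 -> could be stanine 5
  z >= 0.25 -> could be stanine 6
  z >= 0.75 -> could be stanine 7
  z >= 1.25 -> could be stanine 8
  z >= 1.75 -> could be stanine 9
Highest qualifying boundary gives stanine = 9

9


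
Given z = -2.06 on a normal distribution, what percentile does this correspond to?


CDF(z) = 0.5 * (1 + erf(z/sqrt(2)))
erf(-1.4566) = -0.9606
CDF = 0.0197
Percentile rank = 0.0197 * 100 = 1.97

1.97


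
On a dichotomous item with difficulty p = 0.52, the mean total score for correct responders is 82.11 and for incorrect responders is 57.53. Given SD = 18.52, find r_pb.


q = 1 - p = 0.48
rpb = ((M1 - M0) / SD) * sqrt(p * q)
rpb = ((82.11 - 57.53) / 18.52) * sqrt(0.52 * 0.48)
rpb = 0.6631

0.6631


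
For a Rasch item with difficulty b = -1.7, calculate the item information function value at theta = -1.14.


P = 1/(1+exp(-(-1.14--1.7))) = 0.6365
I = P*(1-P) = 0.6365 * 0.3635
I = 0.2314

0.2314


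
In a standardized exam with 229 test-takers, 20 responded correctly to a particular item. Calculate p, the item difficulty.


Item difficulty p = number correct / total examinees
p = 20 / 229
p = 0.0873

0.0873


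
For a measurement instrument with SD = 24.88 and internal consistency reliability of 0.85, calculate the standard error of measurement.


SEM = SD * sqrt(1 - rxx)
SEM = 24.88 * sqrt(1 - 0.85)
SEM = 24.88 * sqrt(0.15) = 24.88 * 0.387298
SEM = 9.636

9.636


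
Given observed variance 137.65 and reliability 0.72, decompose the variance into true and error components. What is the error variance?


var_true = rxx * var_obs = 0.72 * 137.65 = 99.108
var_error = var_obs - var_true
var_error = 137.65 - 99.108
var_error = 38.542

38.542


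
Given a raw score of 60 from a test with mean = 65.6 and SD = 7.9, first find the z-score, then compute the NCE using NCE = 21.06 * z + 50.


z = (X - mean) / SD = (60 - 65.6) / 7.9
z = -5.6 / 7.9
z = -0.7089
NCE = NCE = 21.06z + 50
Carry z at full precision (z = -5.6 / 7.9) into the conversion:
NCE = 21.06 * (-5.6 / 7.9) + 50 = -117.936 / 7.9 + 50
NCE = -14.9286 + 50
NCE = 35.0714

35.0714


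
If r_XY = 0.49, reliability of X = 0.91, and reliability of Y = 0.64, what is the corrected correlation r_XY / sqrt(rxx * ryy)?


r_corrected = rxy / sqrt(rxx * ryy)
= 0.49 / sqrt(0.91 * 0.64)
= 0.49 / sqrt(0.5824)
= 0.49 / 0.763151
r_corrected = 0.6421

0.6421


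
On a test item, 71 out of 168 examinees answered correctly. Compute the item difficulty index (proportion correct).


Item difficulty p = number correct / total examinees
p = 71 / 168
p = 0.4226

0.4226


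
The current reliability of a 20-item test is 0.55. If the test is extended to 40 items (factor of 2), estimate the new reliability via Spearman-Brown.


r_new = (n * rxx) / (1 + (n-1) * rxx)
r_new = (2 * 0.55) / (1 + 1 * 0.55)
r_new = 1.1 / 1.55
r_new = 0.7097

0.7097


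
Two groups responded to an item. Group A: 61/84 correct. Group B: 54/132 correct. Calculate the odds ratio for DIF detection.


Odds_A = 61/23 = 2.6522
Odds_B = 54/78 = 0.6923
OR = Odds_A / Odds_B = 2.6522 / 0.6923
Exactly, OR = (61 * 78) / (23 * 54) = 4758 / 1242
OR = 3.8309

3.8309


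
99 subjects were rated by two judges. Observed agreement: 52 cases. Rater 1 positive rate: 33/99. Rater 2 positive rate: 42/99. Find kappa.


P_o = 52/99 = 0.525253
P_e = (33*42 + 66*57) / 9801 = 0.525253
kappa = (P_o - P_e) / (1 - P_e)
kappa = (0.525253 - 0.525253) / (1 - 0.525253)
kappa = 0.0

0.0


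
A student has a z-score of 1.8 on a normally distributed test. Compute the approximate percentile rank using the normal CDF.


CDF(z) = 0.5 * (1 + erf(z/sqrt(2)))
erf(1.2728) = 0.9281
CDF = 0.9641
Percentile rank = 0.9641 * 100 = 96.41

96.41


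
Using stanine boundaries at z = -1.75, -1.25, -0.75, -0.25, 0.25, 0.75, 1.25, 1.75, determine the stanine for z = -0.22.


Stanine boundaries: [-1.75, -1.25, -0.75, -0.25, 0.25, 0.75, 1.25, 1.75]
z = -0.22
Check each boundary:
  z >= -1.75 -> could be stanine 2
  z >= -1.25 -> could be stanine 3
  z >= -0.75 -> could be stanine 4
  z >= -0.25 -> could be stanine 5
  z < 0.25
  z < 0.75
  z < 1.25
  z < 1.75
Highest qualifying boundary gives stanine = 5

5


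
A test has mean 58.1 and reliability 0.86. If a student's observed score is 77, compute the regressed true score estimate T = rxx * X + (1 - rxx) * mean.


T_est = rxx * X + (1 - rxx) * mean
T_est = 0.86 * 77 + 0.14 * 58.1
T_est = 66.22 + 8.134
T_est = 74.354

74.354


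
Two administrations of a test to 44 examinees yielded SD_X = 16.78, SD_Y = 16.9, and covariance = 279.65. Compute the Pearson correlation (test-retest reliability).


r = cov(X,Y) / (SD_X * SD_Y)
r = 279.65 / (16.78 * 16.9)
r = 279.65 / 283.582
r = 0.9861

0.9861


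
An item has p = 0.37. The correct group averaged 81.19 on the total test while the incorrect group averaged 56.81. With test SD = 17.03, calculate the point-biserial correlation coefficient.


q = 1 - p = 0.63
rpb = ((M1 - M0) / SD) * sqrt(p * q)
rpb = ((81.19 - 56.81) / 17.03) * sqrt(0.37 * 0.63)
rpb = 0.6912

0.6912


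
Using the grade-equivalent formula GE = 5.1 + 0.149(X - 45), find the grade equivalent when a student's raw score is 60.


raw - median = 60 - 45 = 15
slope * diff = 0.149 * 15 = 2.235
GE = 5.1 + 2.235
GE = 7.335

7.335


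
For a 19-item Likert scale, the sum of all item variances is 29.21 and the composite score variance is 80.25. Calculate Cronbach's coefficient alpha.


alpha = (k/(k-1)) * (1 - sum(si^2)/s_total^2)
= (19/18) * (1 - 29.21/80.25)
alpha = 0.6713

0.6713


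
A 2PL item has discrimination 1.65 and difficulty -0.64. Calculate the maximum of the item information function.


For 2PL, max info at theta = b = -0.64
I_max = a^2 / 4 = 1.65^2 / 4
= 2.7225 / 4
I_max = 0.6806

0.6806


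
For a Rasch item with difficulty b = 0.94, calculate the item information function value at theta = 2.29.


P = 1/(1+exp(-(2.29-0.94))) = 0.7941
I = P*(1-P) = 0.7941 * 0.2059
I = 0.1635

0.1635


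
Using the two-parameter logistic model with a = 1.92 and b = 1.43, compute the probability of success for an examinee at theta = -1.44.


a*(theta - b) = 1.92 * (-1.44 - 1.43) = -5.5104
exp(--5.5104) = 247.25
P = 1 / (1 + 247.25)
P = 0.004

0.004


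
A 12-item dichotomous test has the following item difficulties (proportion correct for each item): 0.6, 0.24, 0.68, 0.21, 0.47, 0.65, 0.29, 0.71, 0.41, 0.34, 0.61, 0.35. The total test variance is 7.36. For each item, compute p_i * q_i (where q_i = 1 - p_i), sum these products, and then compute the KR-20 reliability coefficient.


For each item, compute p_i * q_i:
  Item 1: 0.6 * 0.4 = 0.24
  Item 2: 0.24 * 0.76 = 0.1824
  Item 3: 0.68 * 0.32 = 0.2176
  Item 4: 0.21 * 0.79 = 0.1659
  Item 5: 0.47 * 0.53 = 0.2491
  Item 6: 0.65 * 0.35 = 0.2275
  Item 7: 0.29 * 0.71 = 0.2059
  Item 8: 0.71 * 0.29 = 0.2059
  Item 9: 0.41 * 0.59 = 0.2419
  Item 10: 0.34 * 0.66 = 0.2244
  Item 11: 0.61 * 0.39 = 0.2379
  Item 12: 0.35 * 0.65 = 0.2275
Sum(p_i * q_i) = 0.24 + 0.1824 + 0.2176 + 0.1659 + 0.2491 + 0.2275 + 0.2059 + 0.2059 + 0.2419 + 0.2244 + 0.2379 + 0.2275 = 2.626
KR-20 = (k/(k-1)) * (1 - Sum(p_i*q_i) / Var_total)
= (12/11) * (1 - 2.626/7.36)
= 1.0909 * 0.6432
KR-20 = 0.7017

0.7017


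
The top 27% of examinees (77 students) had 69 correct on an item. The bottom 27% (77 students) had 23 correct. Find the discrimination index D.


p_upper = 69/77 = 0.8961
p_lower = 23/77 = 0.2987
D = 0.8961 - 0.2987 = 0.5974

0.5974


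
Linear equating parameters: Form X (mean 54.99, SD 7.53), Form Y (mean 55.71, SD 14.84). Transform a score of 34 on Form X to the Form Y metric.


slope = SD_Y / SD_X = 14.84 / 7.53 ~ 1.9708
intercept = mean_Y - slope * mean_X = 55.71 - (14.84 / 7.53) * 54.99 ~ -52.6634
Y = slope * X + intercept. To avoid rounding drift from the rounded slope/intercept, evaluate the equivalent form Y = mean_Y + SD_Y * (X - mean_X) / SD_X at full precision:
Y = 55.71 + 14.84 * (34 - 54.99) / 7.53
Y = 55.71 - 14.84 * 20.99 / 7.53
Y = 55.71 - 311.4916 / 7.53
Y = 55.71 - 41.3667
Y = 14.3433

14.3433


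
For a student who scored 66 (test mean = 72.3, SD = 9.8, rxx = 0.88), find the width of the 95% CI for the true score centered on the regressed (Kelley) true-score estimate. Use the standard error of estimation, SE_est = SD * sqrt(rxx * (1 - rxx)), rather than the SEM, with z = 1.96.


True score estimate = 0.88*66 + 0.12*72.3 = 66.756
SE_est = SD * sqrt(rxx * (1 - rxx)) = 9.8 * sqrt(0.88 * 0.12) = 9.8 * sqrt(0.1056) = 3.184623
CI = T_est +/- z * SE_est, so width = 2 * z * SE_est = 2 * 1.96 * 3.184623
Width = 12.4837

12.4837


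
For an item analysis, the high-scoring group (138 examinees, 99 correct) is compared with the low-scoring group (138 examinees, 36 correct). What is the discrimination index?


p_upper = 99/138 = 0.7174
p_lower = 36/138 = 0.2609
D = 0.7174 - 0.2609 = 0.4565

0.4565


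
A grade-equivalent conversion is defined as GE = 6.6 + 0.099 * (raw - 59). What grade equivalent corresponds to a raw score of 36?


raw - median = 36 - 59 = -23
slope * diff = 0.099 * -23 = -2.277
GE = 6.6 + -2.277
GE = 4.323

4.323


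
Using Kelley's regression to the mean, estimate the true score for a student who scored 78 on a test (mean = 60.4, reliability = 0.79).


T_est = rxx * X + (1 - rxx) * mean
T_est = 0.79 * 78 + 0.21 * 60.4
T_est = 61.62 + 12.684
T_est = 74.304

74.304


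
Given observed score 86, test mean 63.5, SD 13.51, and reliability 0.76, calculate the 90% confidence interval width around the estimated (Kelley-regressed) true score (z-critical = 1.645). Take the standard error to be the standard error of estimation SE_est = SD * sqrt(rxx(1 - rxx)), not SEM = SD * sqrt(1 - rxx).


True score estimate = 0.76*86 + 0.24*63.5 = 80.6
SE_est = SD * sqrt(rxx * (1 - rxx)) = 13.51 * sqrt(0.76 * 0.24) = 13.51 * sqrt(0.1824) = 5.769893
CI = T_est +/- z * SE_est, so width = 2 * z * SE_est = 2 * 1.645 * 5.769893
Width = 18.9829

18.9829


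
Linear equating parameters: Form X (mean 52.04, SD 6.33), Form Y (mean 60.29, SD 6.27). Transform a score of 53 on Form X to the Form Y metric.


slope = SD_Y / SD_X = 6.27 / 6.33 ~ 0.9905
intercept = mean_Y - slope * mean_X = 60.29 - (6.27 / 6.33) * 52.04 ~ 8.7433
Y = slope * X + intercept. To avoid rounding drift from the rounded slope/intercept, evaluate the equivalent form Y = mean_Y + SD_Y * (X - mean_X) / SD_X at full precision:
Y = 60.29 + 6.27 * (53 - 52.04) / 6.33
Y = 60.29 + 6.27 * 0.96 / 6.33
Y = 60.29 + 6.0192 / 6.33
Y = 60.29 + 0.9509
Y = 61.2409

61.2409


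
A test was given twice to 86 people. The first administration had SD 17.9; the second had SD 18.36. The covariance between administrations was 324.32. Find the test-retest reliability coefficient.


r = cov(X,Y) / (SD_X * SD_Y)
r = 324.32 / (17.9 * 18.36)
r = 324.32 / 328.644
r = 0.9868

0.9868


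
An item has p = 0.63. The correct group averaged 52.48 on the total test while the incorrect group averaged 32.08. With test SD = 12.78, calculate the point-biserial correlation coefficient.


q = 1 - p = 0.37
rpb = ((M1 - M0) / SD) * sqrt(p * q)
rpb = ((52.48 - 32.08) / 12.78) * sqrt(0.63 * 0.37)
rpb = 0.7707

0.7707


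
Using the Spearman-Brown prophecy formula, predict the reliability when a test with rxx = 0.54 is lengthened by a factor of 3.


r_new = (n * rxx) / (1 + (n-1) * rxx)
r_new = (3 * 0.54) / (1 + 2 * 0.54)
r_new = 1.62 / 2.08
r_new = 0.7788

0.7788


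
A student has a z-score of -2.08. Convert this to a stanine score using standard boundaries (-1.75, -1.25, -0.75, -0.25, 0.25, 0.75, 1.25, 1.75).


Stanine boundaries: [-1.75, -1.25, -0.75, -0.25, 0.25, 0.75, 1.25, 1.75]
z = -2.08
Check each boundary:
  z < -1.75
  z < -1.25
  z < -0.75
  z < -0.25
  z < 0.25
  z < 0.75
  z < 1.25
  z < 1.75
Highest qualifying boundary gives stanine = 1

1


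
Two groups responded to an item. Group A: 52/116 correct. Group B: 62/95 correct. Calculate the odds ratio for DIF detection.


Odds_A = 52/64 = 0.8125
Odds_B = 62/33 = 1.8788
OR = Odds_A / Odds_B = 0.8125 / 1.8788
Exactly, OR = (52 * 33) / (64 * 62) = 1716 / 3968
OR = 0.4325

0.4325


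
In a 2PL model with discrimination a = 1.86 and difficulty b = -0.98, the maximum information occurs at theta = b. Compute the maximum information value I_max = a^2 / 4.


For 2PL, max info at theta = b = -0.98
I_max = a^2 / 4 = 1.86^2 / 4
= 3.4596 / 4
I_max = 0.8649

0.8649


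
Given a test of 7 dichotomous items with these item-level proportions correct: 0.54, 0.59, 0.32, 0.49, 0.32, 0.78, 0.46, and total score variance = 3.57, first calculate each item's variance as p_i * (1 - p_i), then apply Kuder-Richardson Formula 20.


For each item, compute p_i * q_i:
  Item 1: 0.54 * 0.46 = 0.2484
  Item 2: 0.59 * 0.41 = 0.2419
  Item 3: 0.32 * 0.68 = 0.2176
  Item 4: 0.49 * 0.51 = 0.2499
  Item 5: 0.32 * 0.68 = 0.2176
  Item 6: 0.78 * 0.22 = 0.1716
  Item 7: 0.46 * 0.54 = 0.2484
Sum(p_i * q_i) = 0.2484 + 0.2419 + 0.2176 + 0.2499 + 0.2176 + 0.1716 + 0.2484 = 1.5954
KR-20 = (k/(k-1)) * (1 - Sum(p_i*q_i) / Var_total)
= (7/6) * (1 - 1.5954/3.57)
= 1.1667 * 0.5531
KR-20 = 0.6453

0.6453


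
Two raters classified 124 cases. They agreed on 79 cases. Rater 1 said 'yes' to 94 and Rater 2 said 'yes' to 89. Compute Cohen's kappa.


P_o = 79/124 = 0.637097
P_e = (94*89 + 30*35) / 15376 = 0.612383
kappa = (P_o - P_e) / (1 - P_e)
kappa = (0.637097 - 0.612383) / (1 - 0.612383)
kappa = 0.0638

0.0638


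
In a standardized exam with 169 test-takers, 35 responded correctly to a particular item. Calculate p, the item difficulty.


Item difficulty p = number correct / total examinees
p = 35 / 169
p = 0.2071

0.2071


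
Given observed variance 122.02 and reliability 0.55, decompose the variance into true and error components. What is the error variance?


var_true = rxx * var_obs = 0.55 * 122.02 = 67.111
var_error = var_obs - var_true
var_error = 122.02 - 67.111
var_error = 54.909

54.909


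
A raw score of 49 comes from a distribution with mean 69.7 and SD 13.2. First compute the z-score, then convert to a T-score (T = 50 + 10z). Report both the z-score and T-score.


z = (X - mean) / SD = (49 - 69.7) / 13.2
z = -20.7 / 13.2
z = -1.5682
T-score = T = 50 + 10z
Carry z at full precision (z = -20.7 / 13.2) into the conversion:
T-score = 50 + 10 * (-20.7 / 13.2) = 50 + -207 / 13.2
T-score = 50 + -15.6818
T-score = 34.3182

34.3182


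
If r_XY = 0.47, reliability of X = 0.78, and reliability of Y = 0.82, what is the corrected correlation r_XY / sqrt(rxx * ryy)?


r_corrected = rxy / sqrt(rxx * ryy)
= 0.47 / sqrt(0.78 * 0.82)
= 0.47 / sqrt(0.6396)
= 0.47 / 0.79975
r_corrected = 0.5877

0.5877


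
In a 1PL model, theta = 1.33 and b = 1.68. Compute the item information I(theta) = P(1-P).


P = 1/(1+exp(-(1.33-1.68))) = 0.4134
I = P*(1-P) = 0.4134 * 0.5866
I = 0.2425

0.2425


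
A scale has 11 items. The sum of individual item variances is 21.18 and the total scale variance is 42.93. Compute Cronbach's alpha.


alpha = (k/(k-1)) * (1 - sum(si^2)/s_total^2)
= (11/10) * (1 - 21.18/42.93)
alpha = 0.5573

0.5573


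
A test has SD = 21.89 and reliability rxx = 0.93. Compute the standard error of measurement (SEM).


SEM = SD * sqrt(1 - rxx)
SEM = 21.89 * sqrt(1 - 0.93)
SEM = 21.89 * sqrt(0.07) = 21.89 * 0.264575
SEM = 5.7915

5.7915


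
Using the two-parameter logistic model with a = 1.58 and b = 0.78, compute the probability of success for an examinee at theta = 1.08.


a*(theta - b) = 1.58 * (1.08 - 0.78) = 0.474
exp(-0.474) = 0.6225
P = 1 / (1 + 0.6225)
P = 0.6163

0.6163


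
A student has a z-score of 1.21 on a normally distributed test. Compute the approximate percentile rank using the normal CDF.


CDF(z) = 0.5 * (1 + erf(z/sqrt(2)))
erf(0.8556) = 0.7737
CDF = 0.8869
Percentile rank = 0.8869 * 100 = 88.69

88.69


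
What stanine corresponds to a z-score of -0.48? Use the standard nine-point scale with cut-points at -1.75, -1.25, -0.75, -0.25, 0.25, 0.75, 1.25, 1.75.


Stanine boundaries: [-1.75, -1.25, -0.75, -0.25, 0.25, 0.75, 1.25, 1.75]
z = -0.48
Check each boundary:
  z >= -1.75 -> could be stanine 2
  z >= -1.25 -> could be stanine 3
  z >= -0.75 -> could be stanine 4
  z < -0.25
  z < 0.25
  z < 0.75
  z < 1.25
  z < 1.75
Highest qualifying boundary gives stanine = 4

4


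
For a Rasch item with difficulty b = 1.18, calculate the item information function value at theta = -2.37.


P = 1/(1+exp(-(-2.37-1.18))) = 0.0279
I = P*(1-P) = 0.0279 * 0.9721
I = 0.0271

0.0271


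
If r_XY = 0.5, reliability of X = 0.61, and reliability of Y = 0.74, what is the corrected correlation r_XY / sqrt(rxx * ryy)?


r_corrected = rxy / sqrt(rxx * ryy)
= 0.5 / sqrt(0.61 * 0.74)
= 0.5 / sqrt(0.4514)
= 0.5 / 0.671863
r_corrected = 0.7442

0.7442


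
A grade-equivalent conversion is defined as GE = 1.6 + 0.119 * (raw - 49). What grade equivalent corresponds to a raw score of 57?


raw - median = 57 - 49 = 8
slope * diff = 0.119 * 8 = 0.952
GE = 1.6 + 0.952
GE = 2.552

2.552


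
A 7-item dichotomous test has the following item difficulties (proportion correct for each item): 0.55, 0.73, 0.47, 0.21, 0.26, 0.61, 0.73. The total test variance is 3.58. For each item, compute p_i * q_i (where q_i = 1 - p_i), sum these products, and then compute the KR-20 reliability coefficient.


For each item, compute p_i * q_i:
  Item 1: 0.55 * 0.45 = 0.2475
  Item 2: 0.73 * 0.27 = 0.1971
  Item 3: 0.47 * 0.53 = 0.2491
  Item 4: 0.21 * 0.79 = 0.1659
  Item 5: 0.26 * 0.74 = 0.1924
  Item 6: 0.61 * 0.39 = 0.2379
  Item 7: 0.73 * 0.27 = 0.1971
Sum(p_i * q_i) = 0.2475 + 0.1971 + 0.2491 + 0.1659 + 0.1924 + 0.2379 + 0.1971 = 1.487
KR-20 = (k/(k-1)) * (1 - Sum(p_i*q_i) / Var_total)
= (7/6) * (1 - 1.487/3.58)
= 1.1667 * 0.5846
KR-20 = 0.6821

0.6821


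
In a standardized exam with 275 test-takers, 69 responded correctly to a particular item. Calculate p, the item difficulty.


Item difficulty p = number correct / total examinees
p = 69 / 275
p = 0.2509

0.2509


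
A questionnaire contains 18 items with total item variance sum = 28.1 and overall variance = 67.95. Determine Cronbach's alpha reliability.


alpha = (k/(k-1)) * (1 - sum(si^2)/s_total^2)
= (18/17) * (1 - 28.1/67.95)
alpha = 0.621

0.621


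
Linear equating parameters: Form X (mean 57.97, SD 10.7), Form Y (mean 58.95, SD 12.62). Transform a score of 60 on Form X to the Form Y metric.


slope = SD_Y / SD_X = 12.62 / 10.7 ~ 1.1794
intercept = mean_Y - slope * mean_X = 58.95 - (12.62 / 10.7) * 57.97 ~ -9.4221
Y = slope * X + intercept. To avoid rounding drift from the rounded slope/intercept, evaluate the equivalent form Y = mean_Y + SD_Y * (X - mean_X) / SD_X at full precision:
Y = 58.95 + 12.62 * (60 - 57.97) / 10.7
Y = 58.95 + 12.62 * 2.03 / 10.7
Y = 58.95 + 25.6186 / 10.7
Y = 58.95 + 2.3943
Y = 61.3443

61.3443


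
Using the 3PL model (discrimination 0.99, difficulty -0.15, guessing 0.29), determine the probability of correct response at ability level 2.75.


logit = 0.99*(2.75 - -0.15) = 2.871
P* = 1/(1 + exp(-2.871)) = 0.9464
P = 0.29 + (1 - 0.29) * 0.9464
P = 0.9619

0.9619


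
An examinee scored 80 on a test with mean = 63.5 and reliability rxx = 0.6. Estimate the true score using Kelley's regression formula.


T_est = rxx * X + (1 - rxx) * mean
T_est = 0.6 * 80 + 0.4 * 63.5
T_est = 48.0 + 25.4
T_est = 73.4

73.4


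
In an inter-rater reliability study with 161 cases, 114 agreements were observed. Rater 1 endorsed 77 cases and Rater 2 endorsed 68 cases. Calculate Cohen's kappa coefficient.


P_o = 114/161 = 0.708075
P_e = (77*68 + 84*93) / 25921 = 0.503376
kappa = (P_o - P_e) / (1 - P_e)
kappa = (0.708075 - 0.503376) / (1 - 0.503376)
kappa = 0.4122

0.4122


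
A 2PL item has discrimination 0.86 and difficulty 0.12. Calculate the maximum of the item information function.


For 2PL, max info at theta = b = 0.12
I_max = a^2 / 4 = 0.86^2 / 4
= 0.7396 / 4
I_max = 0.1849

0.1849


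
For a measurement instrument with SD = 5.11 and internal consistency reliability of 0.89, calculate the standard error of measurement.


SEM = SD * sqrt(1 - rxx)
SEM = 5.11 * sqrt(1 - 0.89)
SEM = 5.11 * sqrt(0.11) = 5.11 * 0.331662
SEM = 1.6948

1.6948


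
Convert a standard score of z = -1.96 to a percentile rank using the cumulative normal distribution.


CDF(z) = 0.5 * (1 + erf(z/sqrt(2)))
erf(-1.3859) = -0.95
CDF = 0.025
Percentile rank = 0.025 * 100 = 2.5

2.5


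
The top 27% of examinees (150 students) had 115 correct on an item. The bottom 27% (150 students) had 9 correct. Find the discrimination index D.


p_upper = 115/150 = 0.7667
p_lower = 9/150 = 0.06
D = 0.7667 - 0.06 = 0.7067

0.7067


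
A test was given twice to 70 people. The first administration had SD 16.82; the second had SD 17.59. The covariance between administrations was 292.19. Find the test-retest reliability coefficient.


r = cov(X,Y) / (SD_X * SD_Y)
r = 292.19 / (16.82 * 17.59)
r = 292.19 / 295.8638
r = 0.9876

0.9876


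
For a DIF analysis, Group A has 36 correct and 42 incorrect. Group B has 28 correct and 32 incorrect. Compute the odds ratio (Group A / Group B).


Odds_A = 36/42 = 0.8571
Odds_B = 28/32 = 0.875
OR = Odds_A / Odds_B = 0.8571 / 0.875
Exactly, OR = (36 * 32) / (42 * 28) = 1152 / 1176
OR = 0.9796

0.9796


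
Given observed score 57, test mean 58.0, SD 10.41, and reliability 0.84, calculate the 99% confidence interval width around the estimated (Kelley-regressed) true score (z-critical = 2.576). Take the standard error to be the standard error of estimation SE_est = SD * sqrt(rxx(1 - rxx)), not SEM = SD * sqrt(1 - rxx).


True score estimate = 0.84*57 + 0.16*58.0 = 57.16
SE_est = SD * sqrt(rxx * (1 - rxx)) = 10.41 * sqrt(0.84 * 0.16) = 10.41 * sqrt(0.1344) = 3.816369
CI = T_est +/- z * SE_est, so width = 2 * z * SE_est = 2 * 2.576 * 3.816369
Width = 19.6619

19.6619


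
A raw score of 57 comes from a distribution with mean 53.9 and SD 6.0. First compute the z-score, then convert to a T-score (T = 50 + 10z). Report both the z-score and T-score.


z = (X - mean) / SD = (57 - 53.9) / 6.0
z = 3.1 / 6.0
z = 0.5167
T-score = T = 50 + 10z
Carry z at full precision (z = 3.1 / 6.0) into the conversion:
T-score = 50 + 10 * (3.1 / 6.0) = 50 + 31 / 6.0
T-score = 50 + 5.1667
T-score = 55.1667

55.1667


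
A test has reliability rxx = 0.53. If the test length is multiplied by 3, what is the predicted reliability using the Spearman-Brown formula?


r_new = (n * rxx) / (1 + (n-1) * rxx)
r_new = (3 * 0.53) / (1 + 2 * 0.53)
r_new = 1.59 / 2.06
r_new = 0.7718

0.7718


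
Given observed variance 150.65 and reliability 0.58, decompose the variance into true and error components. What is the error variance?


var_true = rxx * var_obs = 0.58 * 150.65 = 87.377
var_error = var_obs - var_true
var_error = 150.65 - 87.377
var_error = 63.273

63.273


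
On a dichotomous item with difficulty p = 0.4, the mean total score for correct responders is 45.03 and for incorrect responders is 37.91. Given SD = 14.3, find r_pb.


q = 1 - p = 0.6
rpb = ((M1 - M0) / SD) * sqrt(p * q)
rpb = ((45.03 - 37.91) / 14.3) * sqrt(0.4 * 0.6)
rpb = 0.2439

0.2439


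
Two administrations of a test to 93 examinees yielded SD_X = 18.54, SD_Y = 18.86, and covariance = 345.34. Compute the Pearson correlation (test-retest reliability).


r = cov(X,Y) / (SD_X * SD_Y)
r = 345.34 / (18.54 * 18.86)
r = 345.34 / 349.6644
r = 0.9876

0.9876


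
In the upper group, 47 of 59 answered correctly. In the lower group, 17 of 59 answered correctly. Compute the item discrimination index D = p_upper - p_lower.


p_upper = 47/59 = 0.7966
p_lower = 17/59 = 0.2881
D = 0.7966 - 0.2881 = 0.5085

0.5085


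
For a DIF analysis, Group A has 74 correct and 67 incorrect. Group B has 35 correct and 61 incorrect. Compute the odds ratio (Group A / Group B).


Odds_A = 74/67 = 1.1045
Odds_B = 35/61 = 0.5738
OR = Odds_A / Odds_B = 1.1045 / 0.5738
Exactly, OR = (74 * 61) / (67 * 35) = 4514 / 2345
OR = 1.9249

1.9249


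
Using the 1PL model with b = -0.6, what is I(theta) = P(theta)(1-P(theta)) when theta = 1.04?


P = 1/(1+exp(-(1.04--0.6))) = 0.8375
I = P*(1-P) = 0.8375 * 0.1625
I = 0.1361

0.1361


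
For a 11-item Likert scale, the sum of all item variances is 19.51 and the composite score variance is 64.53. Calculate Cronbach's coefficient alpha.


alpha = (k/(k-1)) * (1 - sum(si^2)/s_total^2)
= (11/10) * (1 - 19.51/64.53)
alpha = 0.7674

0.7674


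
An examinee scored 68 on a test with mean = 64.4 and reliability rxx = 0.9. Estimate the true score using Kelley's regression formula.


T_est = rxx * X + (1 - rxx) * mean
T_est = 0.9 * 68 + 0.1 * 64.4
T_est = 61.2 + 6.44
T_est = 67.64

67.64


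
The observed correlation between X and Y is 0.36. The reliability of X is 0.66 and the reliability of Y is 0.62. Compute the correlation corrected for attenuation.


r_corrected = rxy / sqrt(rxx * ryy)
= 0.36 / sqrt(0.66 * 0.62)
= 0.36 / sqrt(0.4092)
= 0.36 / 0.639687
r_corrected = 0.5628

0.5628


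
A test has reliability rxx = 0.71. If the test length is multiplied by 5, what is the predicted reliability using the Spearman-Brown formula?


r_new = (n * rxx) / (1 + (n-1) * rxx)
r_new = (5 * 0.71) / (1 + 4 * 0.71)
r_new = 3.55 / 3.84
r_new = 0.9245

0.9245


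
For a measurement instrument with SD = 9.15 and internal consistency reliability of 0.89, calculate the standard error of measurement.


SEM = SD * sqrt(1 - rxx)
SEM = 9.15 * sqrt(1 - 0.89)
SEM = 9.15 * sqrt(0.11) = 9.15 * 0.331662
SEM = 3.0347

3.0347


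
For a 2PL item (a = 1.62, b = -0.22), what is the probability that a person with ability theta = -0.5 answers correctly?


a*(theta - b) = 1.62 * (-0.5 - -0.22) = -0.4536
exp(--0.4536) = 1.574
P = 1 / (1 + 1.574)
P = 0.3885

0.3885


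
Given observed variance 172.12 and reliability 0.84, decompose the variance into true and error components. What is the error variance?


var_true = rxx * var_obs = 0.84 * 172.12 = 144.5808
var_error = var_obs - var_true
var_error = 172.12 - 144.5808
var_error = 27.5392

27.5392


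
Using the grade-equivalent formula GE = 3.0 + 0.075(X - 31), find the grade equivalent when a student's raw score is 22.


raw - median = 22 - 31 = -9
slope * diff = 0.075 * -9 = -0.675
GE = 3.0 + -0.675
GE = 2.325

2.325


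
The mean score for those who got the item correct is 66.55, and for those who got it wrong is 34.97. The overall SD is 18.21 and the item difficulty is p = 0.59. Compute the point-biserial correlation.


q = 1 - p = 0.41
rpb = ((M1 - M0) / SD) * sqrt(p * q)
rpb = ((66.55 - 34.97) / 18.21) * sqrt(0.59 * 0.41)
rpb = 0.8529

0.8529


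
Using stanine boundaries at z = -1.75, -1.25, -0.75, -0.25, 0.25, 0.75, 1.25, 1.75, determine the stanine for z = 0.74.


Stanine boundaries: [-1.75, -1.25, -0.75, -0.25, 0.25, 0.75, 1.25, 1.75]
z = 0.74
Check each boundary:
  z >= -1.75 -> could be stanine 2
  z >= -1.25 -> could be stanine 3
  z >= -0.75 -> could be stanine 4
  z >= -0.25 -> could be stanine 5
  z >= 0.25 -> could be stanine 6
  z < 0.75
  z < 1.25
  z < 1.75
Highest qualifying boundary gives stanine = 6

6


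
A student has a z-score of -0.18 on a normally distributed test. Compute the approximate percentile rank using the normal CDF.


CDF(z) = 0.5 * (1 + erf(z/sqrt(2)))
erf(-0.1273) = -0.1428
CDF = 0.4286
Percentile rank = 0.4286 * 100 = 42.86

42.86


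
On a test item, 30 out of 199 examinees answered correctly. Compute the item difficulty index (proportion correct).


Item difficulty p = number correct / total examinees
p = 30 / 199
p = 0.1508

0.1508


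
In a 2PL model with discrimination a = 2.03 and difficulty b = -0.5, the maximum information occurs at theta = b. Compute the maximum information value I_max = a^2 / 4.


For 2PL, max info at theta = b = -0.5
I_max = a^2 / 4 = 2.03^2 / 4
= 4.1209 / 4
I_max = 1.0302

1.0302


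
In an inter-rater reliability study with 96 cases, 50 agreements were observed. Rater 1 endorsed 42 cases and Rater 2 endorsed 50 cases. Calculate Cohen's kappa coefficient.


P_o = 50/96 = 0.520833
P_e = (42*50 + 54*46) / 9216 = 0.497396
kappa = (P_o - P_e) / (1 - P_e)
kappa = (0.520833 - 0.497396) / (1 - 0.497396)
kappa = 0.0466

0.0466


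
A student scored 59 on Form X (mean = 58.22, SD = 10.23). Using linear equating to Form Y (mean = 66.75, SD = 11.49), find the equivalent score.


slope = SD_Y / SD_X = 11.49 / 10.23 ~ 1.1232
intercept = mean_Y - slope * mean_X = 66.75 - (11.49 / 10.23) * 58.22 ~ 1.3592
Y = slope * X + intercept. To avoid rounding drift from the rounded slope/intercept, evaluate the equivalent form Y = mean_Y + SD_Y * (X - mean_X) / SD_X at full precision:
Y = 66.75 + 11.49 * (59 - 58.22) / 10.23
Y = 66.75 + 11.49 * 0.78 / 10.23
Y = 66.75 + 8.9622 / 10.23
Y = 66.75 + 0.8761
Y = 67.6261

67.6261


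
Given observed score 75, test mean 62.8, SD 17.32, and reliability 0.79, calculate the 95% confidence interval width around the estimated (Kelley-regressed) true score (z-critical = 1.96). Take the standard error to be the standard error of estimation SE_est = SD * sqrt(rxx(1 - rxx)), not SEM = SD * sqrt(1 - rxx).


True score estimate = 0.79*75 + 0.21*62.8 = 72.438
SE_est = SD * sqrt(rxx * (1 - rxx)) = 17.32 * sqrt(0.79 * 0.21) = 17.32 * sqrt(0.1659) = 7.054579
CI = T_est +/- z * SE_est, so width = 2 * z * SE_est = 2 * 1.96 * 7.054579
Width = 27.6539

27.6539


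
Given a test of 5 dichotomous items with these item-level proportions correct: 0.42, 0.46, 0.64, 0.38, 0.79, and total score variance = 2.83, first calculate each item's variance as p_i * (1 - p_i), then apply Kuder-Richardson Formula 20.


For each item, compute p_i * q_i:
  Item 1: 0.42 * 0.58 = 0.2436
  Item 2: 0.46 * 0.54 = 0.2484
  Item 3: 0.64 * 0.36 = 0.2304
  Item 4: 0.38 * 0.62 = 0.2356
  Item 5: 0.79 * 0.21 = 0.1659
Sum(p_i * q_i) = 0.2436 + 0.2484 + 0.2304 + 0.2356 + 0.1659 = 1.1239
KR-20 = (k/(k-1)) * (1 - Sum(p_i*q_i) / Var_total)
= (5/4) * (1 - 1.1239/2.83)
= 1.25 * 0.6029
KR-20 = 0.7536

0.7536


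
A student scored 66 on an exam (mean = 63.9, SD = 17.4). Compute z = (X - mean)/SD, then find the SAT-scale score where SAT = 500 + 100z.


z = (X - mean) / SD = (66 - 63.9) / 17.4
z = 2.1 / 17.4
z = 0.1207
SAT-scale = SAT = 500 + 100z
Carry z at full precision (z = 2.1 / 17.4) into the conversion:
SAT-scale = 500 + 100 * (2.1 / 17.4) = 500 + 210 / 17.4
SAT-scale = 500 + 12.069
SAT-scale = 512.069

512.069


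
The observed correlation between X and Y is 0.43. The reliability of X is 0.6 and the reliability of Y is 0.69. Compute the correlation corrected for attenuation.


r_corrected = rxy / sqrt(rxx * ryy)
= 0.43 / sqrt(0.6 * 0.69)
= 0.43 / sqrt(0.414)
= 0.43 / 0.643428
r_corrected = 0.6683

0.6683


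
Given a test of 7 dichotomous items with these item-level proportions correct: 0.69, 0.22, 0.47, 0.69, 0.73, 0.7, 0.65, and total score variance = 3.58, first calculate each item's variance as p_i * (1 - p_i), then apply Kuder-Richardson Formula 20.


For each item, compute p_i * q_i:
  Item 1: 0.69 * 0.31 = 0.2139
  Item 2: 0.22 * 0.78 = 0.1716
  Item 3: 0.47 * 0.53 = 0.2491
  Item 4: 0.69 * 0.31 = 0.2139
  Item 5: 0.73 * 0.27 = 0.1971
  Item 6: 0.7 * 0.3 = 0.21
  Item 7: 0.65 * 0.35 = 0.2275
Sum(p_i * q_i) = 0.2139 + 0.1716 + 0.2491 + 0.2139 + 0.1971 + 0.21 + 0.2275 = 1.4831
KR-20 = (k/(k-1)) * (1 - Sum(p_i*q_i) / Var_total)
= (7/6) * (1 - 1.4831/3.58)
= 1.1667 * 0.5857
KR-20 = 0.6833

0.6833


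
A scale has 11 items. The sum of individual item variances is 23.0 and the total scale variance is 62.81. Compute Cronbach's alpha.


alpha = (k/(k-1)) * (1 - sum(si^2)/s_total^2)
= (11/10) * (1 - 23.0/62.81)
alpha = 0.6972

0.6972


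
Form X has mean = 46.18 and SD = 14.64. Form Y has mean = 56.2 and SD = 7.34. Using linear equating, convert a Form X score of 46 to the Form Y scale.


slope = SD_Y / SD_X = 7.34 / 14.64 ~ 0.5014
intercept = mean_Y - slope * mean_X = 56.2 - (7.34 / 14.64) * 46.18 ~ 33.0469
Y = slope * X + intercept. To avoid rounding drift from the rounded slope/intercept, evaluate the equivalent form Y = mean_Y + SD_Y * (X - mean_X) / SD_X at full precision:
Y = 56.2 + 7.34 * (46 - 46.18) / 14.64
Y = 56.2 - 7.34 * 0.18 / 14.64
Y = 56.2 - 1.3212 / 14.64
Y = 56.2 - 0.0902
Y = 56.1098

56.1098


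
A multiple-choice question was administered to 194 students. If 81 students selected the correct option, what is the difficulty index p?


Item difficulty p = number correct / total examinees
p = 81 / 194
p = 0.4175

0.4175


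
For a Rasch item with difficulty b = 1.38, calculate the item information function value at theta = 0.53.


P = 1/(1+exp(-(0.53-1.38))) = 0.2994
I = P*(1-P) = 0.2994 * 0.7006
I = 0.2098

0.2098


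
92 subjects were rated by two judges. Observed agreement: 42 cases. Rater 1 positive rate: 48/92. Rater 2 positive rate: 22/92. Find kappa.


P_o = 42/92 = 0.456522
P_e = (48*22 + 44*70) / 8464 = 0.488658
kappa = (P_o - P_e) / (1 - P_e)
kappa = (0.456522 - 0.488658) / (1 - 0.488658)
kappa = -0.0628

-0.0628


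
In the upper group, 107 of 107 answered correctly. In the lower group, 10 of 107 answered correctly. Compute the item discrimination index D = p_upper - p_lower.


p_upper = 107/107 = 1.0
p_lower = 10/107 = 0.0935
D = 1.0 - 0.0935 = 0.9065

0.9065


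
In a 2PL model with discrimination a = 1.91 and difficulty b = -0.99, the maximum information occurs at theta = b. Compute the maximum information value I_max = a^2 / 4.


For 2PL, max info at theta = b = -0.99
I_max = a^2 / 4 = 1.91^2 / 4
= 3.6481 / 4
I_max = 0.912

0.912
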